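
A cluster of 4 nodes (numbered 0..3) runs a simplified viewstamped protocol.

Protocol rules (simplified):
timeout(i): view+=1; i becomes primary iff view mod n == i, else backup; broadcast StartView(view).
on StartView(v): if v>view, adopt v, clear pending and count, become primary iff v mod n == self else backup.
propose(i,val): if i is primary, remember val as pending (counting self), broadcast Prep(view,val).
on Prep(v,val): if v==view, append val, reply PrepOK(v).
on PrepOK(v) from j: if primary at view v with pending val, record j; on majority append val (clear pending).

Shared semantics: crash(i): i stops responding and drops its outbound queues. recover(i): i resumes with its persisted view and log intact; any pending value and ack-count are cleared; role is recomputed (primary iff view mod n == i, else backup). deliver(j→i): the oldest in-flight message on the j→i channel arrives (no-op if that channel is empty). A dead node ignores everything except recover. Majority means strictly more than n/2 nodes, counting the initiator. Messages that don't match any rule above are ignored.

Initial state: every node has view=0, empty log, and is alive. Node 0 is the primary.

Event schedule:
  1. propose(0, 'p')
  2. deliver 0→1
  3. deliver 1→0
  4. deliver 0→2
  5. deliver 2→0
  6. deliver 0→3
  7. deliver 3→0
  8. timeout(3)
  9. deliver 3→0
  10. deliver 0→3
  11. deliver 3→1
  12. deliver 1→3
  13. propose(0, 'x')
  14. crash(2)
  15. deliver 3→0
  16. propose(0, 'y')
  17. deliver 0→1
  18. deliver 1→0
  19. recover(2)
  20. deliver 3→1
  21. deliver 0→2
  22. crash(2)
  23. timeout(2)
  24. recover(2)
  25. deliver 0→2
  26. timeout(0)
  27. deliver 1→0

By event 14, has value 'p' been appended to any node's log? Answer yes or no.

step 1 propose(0,'p'): —
step 2 deliver 0→1: 1={back,v=0,log=p}
step 3 deliver 1→0: —
step 4 deliver 0→2: 2={back,v=0,log=p}
step 5 deliver 2→0: 0={prim,v=0,log=p}
step 6 deliver 0→3: 3={back,v=0,log=p}
step 7 deliver 3→0: —
step 8 timeout(3): 3={back,v=1,log=p}
step 9 deliver 3→0: 0={back,v=1,log=p}
step 10 deliver 0→3: —
step 11 deliver 3→1: 1={prim,v=1,log=p}
step 12 deliver 1→3: —
step 13 propose(0,'x'): —
step 14 crash(2): 2={✗back,v=0,log=p}

yes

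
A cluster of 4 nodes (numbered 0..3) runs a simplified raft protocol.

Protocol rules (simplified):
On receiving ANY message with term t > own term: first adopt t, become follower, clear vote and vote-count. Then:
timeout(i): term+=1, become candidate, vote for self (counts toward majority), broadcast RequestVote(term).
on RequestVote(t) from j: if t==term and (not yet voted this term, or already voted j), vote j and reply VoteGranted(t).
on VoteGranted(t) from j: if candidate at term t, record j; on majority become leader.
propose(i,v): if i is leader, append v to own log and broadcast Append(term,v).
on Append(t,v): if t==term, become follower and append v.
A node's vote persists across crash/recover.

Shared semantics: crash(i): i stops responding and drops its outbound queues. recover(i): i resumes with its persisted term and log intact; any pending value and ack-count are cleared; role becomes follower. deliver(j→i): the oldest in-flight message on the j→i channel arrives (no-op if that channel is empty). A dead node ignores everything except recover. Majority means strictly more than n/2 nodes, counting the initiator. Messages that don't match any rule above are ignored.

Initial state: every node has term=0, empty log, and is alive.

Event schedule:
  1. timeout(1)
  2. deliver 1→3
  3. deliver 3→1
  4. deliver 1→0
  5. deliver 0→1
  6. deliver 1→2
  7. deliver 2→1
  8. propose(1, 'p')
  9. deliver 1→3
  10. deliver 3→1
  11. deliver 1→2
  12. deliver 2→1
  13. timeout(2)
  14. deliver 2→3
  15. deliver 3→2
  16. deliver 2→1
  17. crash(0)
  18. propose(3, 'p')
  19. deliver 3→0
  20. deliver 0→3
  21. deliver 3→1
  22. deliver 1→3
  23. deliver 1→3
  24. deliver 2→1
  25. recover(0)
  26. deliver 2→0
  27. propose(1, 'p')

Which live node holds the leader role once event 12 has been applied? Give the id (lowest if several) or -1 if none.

1

[1] timeout(1) → N1(cand t1 [-])
[2] deliver 1→3 → N3(foll t1 [-])
[3] deliver 3→1 → ∅
[4] deliver 1→0 → N0(foll t1 [-])
[5] deliver 0→1 → N1(lead t1 [-])
[6] deliver 1→2 → N2(foll t1 [-])
[7] deliver 2→1 → ∅
[8] propose(1,'p') → N1(lead t1 [p])
[9] deliver 1→3 → N3(foll t1 [p])
[10] deliver 3→1 → ∅
[11] deliver 1→2 → N2(foll t1 [p])
[12] deliver 2→1 → ∅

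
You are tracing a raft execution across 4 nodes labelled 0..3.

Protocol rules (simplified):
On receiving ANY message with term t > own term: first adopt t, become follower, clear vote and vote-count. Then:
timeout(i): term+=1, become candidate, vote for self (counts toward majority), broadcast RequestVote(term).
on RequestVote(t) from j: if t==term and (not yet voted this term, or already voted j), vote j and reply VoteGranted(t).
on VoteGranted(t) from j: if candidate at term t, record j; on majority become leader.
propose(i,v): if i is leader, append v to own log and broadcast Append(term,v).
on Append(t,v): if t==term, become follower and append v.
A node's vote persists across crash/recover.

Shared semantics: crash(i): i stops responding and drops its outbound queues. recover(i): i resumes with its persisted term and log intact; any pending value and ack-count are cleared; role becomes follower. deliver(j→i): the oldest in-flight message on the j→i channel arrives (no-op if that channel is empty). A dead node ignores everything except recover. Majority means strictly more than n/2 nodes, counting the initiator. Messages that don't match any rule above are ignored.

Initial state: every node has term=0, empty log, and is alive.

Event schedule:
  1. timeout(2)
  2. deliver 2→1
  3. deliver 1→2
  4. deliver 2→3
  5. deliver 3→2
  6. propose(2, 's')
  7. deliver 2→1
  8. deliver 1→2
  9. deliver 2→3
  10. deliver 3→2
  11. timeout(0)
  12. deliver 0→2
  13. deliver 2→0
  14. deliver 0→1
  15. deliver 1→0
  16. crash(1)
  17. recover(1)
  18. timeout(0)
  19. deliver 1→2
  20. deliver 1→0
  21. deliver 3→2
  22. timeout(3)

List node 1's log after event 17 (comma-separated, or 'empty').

after 1 — timeout(2): n2:cand/t1/[-]
after 2 — deliver 2→1: n1:foll/t1/[-]
after 3 — deliver 1→2: ·
after 4 — deliver 2→3: n3:foll/t1/[-]
after 5 — deliver 3→2: n2:lead/t1/[-]
after 6 — propose(2,'s'): n2:lead/t1/[s]
after 7 — deliver 2→1: n1:foll/t1/[s]
after 8 — deliver 1→2: ·
after 9 — deliver 2→3: n3:foll/t1/[s]
after 10 — deliver 3→2: ·
after 11 — timeout(0): n0:cand/t1/[-]
after 12 — deliver 0→2: ·
after 13 — deliver 2→0: ·
after 14 — deliver 0→1: ·
after 15 — deliver 1→0: ·
after 16 — crash(1): n1:✗foll/t1/[s]
after 17 — recover(1): n1:foll/t1/[s]

s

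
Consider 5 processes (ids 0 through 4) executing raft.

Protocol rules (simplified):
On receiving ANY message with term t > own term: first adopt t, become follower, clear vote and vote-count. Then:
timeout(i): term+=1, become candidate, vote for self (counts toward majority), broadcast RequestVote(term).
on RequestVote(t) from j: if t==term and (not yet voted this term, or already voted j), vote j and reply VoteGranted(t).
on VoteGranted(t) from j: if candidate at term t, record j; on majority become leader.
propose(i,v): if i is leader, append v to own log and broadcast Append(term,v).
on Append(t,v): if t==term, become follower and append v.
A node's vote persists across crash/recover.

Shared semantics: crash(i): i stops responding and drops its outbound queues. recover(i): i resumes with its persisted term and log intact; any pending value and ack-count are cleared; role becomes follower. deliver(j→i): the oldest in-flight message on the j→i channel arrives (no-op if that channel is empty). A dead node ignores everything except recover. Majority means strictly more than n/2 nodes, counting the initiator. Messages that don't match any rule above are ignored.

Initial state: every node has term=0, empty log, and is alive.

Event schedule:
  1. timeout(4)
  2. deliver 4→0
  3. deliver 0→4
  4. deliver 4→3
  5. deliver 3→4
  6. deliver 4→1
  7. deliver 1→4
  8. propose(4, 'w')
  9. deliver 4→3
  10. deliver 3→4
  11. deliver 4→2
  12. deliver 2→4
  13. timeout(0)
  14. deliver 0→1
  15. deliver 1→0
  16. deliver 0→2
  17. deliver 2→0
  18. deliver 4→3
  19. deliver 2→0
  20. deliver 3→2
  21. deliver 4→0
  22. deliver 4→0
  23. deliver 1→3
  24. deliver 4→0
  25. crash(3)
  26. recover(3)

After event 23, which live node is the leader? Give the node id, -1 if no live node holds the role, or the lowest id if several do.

0

1. timeout(4):  <4:cand t1 ->
2. deliver 4→0:  <0:foll t1 ->
3. deliver 0→4:  nop
4. deliver 4→3:  <3:foll t1 ->
5. deliver 3→4:  <4:lead t1 ->
6. deliver 4→1:  <1:foll t1 ->
7. deliver 1→4:  nop
8. propose(4,'w'):  <4:lead t1 w>
9. deliver 4→3:  <3:foll t1 w>
10. deliver 3→4:  nop
11. deliver 4→2:  <2:foll t1 ->
12. deliver 2→4:  nop
13. timeout(0):  <0:cand t2 ->
14. deliver 0→1:  <1:foll t2 ->
15. deliver 1→0:  nop
16. deliver 0→2:  <2:foll t2 ->
17. deliver 2→0:  <0:lead t2 ->
18. deliver 4→3:  nop
19. deliver 2→0:  nop
20. deliver 3→2:  nop
21. deliver 4→0:  nop
22. deliver 4→0:  nop
23. deliver 1→3:  nop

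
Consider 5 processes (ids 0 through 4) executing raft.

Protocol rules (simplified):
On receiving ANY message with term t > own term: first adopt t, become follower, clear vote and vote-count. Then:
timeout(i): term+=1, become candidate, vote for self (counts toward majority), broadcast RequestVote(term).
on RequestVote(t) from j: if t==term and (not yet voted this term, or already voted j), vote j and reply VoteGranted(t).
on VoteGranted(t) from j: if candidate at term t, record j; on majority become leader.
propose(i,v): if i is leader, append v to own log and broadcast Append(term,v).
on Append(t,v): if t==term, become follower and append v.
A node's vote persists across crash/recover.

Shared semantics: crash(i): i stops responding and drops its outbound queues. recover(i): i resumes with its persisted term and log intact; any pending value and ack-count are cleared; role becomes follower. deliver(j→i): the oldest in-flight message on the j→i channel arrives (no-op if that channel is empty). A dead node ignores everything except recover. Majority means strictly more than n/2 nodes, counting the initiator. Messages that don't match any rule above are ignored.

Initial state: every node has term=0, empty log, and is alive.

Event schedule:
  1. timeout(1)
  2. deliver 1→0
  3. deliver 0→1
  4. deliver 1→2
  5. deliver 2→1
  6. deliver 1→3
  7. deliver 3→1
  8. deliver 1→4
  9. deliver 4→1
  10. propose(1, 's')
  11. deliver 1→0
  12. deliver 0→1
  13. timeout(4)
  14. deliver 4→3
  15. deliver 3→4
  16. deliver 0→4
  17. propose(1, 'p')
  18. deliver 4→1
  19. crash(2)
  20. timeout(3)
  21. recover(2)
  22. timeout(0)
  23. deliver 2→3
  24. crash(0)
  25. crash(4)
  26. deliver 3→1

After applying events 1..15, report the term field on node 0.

step 1 timeout(1): 1={cand,t=1,log=-}
step 2 deliver 1→0: 0={foll,t=1,log=-}
step 3 deliver 0→1: —
step 4 deliver 1→2: 2={foll,t=1,log=-}
step 5 deliver 2→1: 1={lead,t=1,log=-}
step 6 deliver 1→3: 3={foll,t=1,log=-}
step 7 deliver 3→1: —
step 8 deliver 1→4: 4={foll,t=1,log=-}
step 9 deliver 4→1: —
step 10 propose(1,'s'): 1={lead,t=1,log=s}
step 11 deliver 1→0: 0={foll,t=1,log=s}
step 12 deliver 0→1: —
step 13 timeout(4): 4={cand,t=2,log=-}
step 14 deliver 4→3: 3={foll,t=2,log=-}
step 15 deliver 3→4: —

1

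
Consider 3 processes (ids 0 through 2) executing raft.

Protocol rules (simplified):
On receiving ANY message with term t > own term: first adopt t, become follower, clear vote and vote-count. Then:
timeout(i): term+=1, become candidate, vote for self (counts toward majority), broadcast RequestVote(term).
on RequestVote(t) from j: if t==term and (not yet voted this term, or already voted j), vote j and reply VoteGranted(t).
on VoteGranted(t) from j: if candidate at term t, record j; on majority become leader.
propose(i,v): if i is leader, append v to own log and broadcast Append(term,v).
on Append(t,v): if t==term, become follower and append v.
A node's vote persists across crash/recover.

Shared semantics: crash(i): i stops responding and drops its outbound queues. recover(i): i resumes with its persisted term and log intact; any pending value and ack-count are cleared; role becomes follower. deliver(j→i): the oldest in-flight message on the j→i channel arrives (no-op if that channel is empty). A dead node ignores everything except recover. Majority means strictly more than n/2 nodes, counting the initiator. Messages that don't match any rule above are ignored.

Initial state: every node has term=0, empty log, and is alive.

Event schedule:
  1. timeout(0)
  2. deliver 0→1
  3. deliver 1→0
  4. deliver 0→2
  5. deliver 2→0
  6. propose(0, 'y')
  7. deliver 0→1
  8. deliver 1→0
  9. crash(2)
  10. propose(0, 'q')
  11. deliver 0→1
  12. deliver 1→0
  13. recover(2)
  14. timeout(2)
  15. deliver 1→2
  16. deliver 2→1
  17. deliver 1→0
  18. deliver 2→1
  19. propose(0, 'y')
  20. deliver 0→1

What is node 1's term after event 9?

e1 timeout(0): 0[cand,t=1,-]
e2 deliver 0→1: 1[foll,t=1,-]
e3 deliver 1→0: 0[lead,t=1,-]
e4 deliver 0→2: 2[foll,t=1,-]
e5 deliver 2→0: ·
e6 propose(0,'y'): 0[lead,t=1,y]
e7 deliver 0→1: 1[foll,t=1,y]
e8 deliver 1→0: ·
e9 crash(2): 2[✗foll,t=1,-]

1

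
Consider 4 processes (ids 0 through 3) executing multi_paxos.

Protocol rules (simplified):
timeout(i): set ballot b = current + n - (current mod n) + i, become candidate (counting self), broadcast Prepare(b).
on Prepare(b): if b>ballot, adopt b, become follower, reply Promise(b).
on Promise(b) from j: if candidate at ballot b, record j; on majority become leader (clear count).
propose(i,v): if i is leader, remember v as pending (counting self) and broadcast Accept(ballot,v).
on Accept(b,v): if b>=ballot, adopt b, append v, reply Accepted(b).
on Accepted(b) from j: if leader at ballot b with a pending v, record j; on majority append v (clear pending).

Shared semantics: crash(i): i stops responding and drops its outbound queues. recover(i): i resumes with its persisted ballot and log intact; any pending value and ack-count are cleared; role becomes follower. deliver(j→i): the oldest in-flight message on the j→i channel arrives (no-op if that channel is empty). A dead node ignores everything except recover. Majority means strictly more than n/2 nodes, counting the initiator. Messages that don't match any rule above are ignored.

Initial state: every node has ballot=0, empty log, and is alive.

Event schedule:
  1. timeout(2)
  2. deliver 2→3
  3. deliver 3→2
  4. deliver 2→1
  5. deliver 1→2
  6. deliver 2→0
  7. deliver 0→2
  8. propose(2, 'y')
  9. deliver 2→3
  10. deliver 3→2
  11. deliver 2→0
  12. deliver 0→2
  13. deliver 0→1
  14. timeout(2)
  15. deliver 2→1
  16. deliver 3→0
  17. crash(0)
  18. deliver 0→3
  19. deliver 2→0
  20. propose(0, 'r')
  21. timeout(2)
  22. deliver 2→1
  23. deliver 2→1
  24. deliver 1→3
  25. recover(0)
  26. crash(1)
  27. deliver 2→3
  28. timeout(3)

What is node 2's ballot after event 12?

6

1. timeout(2):  <2:cand b6 ->
2. deliver 2→3:  <3:foll b6 ->
3. deliver 3→2:  nop
4. deliver 2→1:  <1:foll b6 ->
5. deliver 1→2:  <2:lead b6 ->
6. deliver 2→0:  <0:foll b6 ->
7. deliver 0→2:  nop
8. propose(2,'y'):  nop
9. deliver 2→3:  <3:foll b6 y>
10. deliver 3→2:  nop
11. deliver 2→0:  <0:foll b6 y>
12. deliver 0→2:  <2:lead b6 y>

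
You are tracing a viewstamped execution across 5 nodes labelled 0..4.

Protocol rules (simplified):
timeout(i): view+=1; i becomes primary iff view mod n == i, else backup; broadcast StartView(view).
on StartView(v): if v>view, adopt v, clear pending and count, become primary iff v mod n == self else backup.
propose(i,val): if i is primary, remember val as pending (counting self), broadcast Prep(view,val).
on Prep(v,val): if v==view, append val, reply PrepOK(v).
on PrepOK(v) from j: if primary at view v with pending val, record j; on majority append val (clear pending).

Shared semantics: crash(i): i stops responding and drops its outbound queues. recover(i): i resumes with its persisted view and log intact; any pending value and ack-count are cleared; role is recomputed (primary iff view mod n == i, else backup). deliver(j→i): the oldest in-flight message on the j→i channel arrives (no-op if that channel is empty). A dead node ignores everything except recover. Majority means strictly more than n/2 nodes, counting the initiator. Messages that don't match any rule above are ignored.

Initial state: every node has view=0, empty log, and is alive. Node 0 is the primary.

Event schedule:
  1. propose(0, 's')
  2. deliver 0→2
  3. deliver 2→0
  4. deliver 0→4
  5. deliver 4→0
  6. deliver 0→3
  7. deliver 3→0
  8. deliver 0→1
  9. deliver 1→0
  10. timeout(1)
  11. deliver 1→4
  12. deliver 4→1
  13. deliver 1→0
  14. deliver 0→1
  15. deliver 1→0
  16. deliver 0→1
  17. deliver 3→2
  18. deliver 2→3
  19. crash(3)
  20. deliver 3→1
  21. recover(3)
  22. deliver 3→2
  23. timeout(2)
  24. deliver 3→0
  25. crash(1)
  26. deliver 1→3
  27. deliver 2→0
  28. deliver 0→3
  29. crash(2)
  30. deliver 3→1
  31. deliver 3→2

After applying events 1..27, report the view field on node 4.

1

[1] propose(0,'s') → ∅
[2] deliver 0→2 → N2(back v0 [s])
[3] deliver 2→0 → ∅
[4] deliver 0→4 → N4(back v0 [s])
[5] deliver 4→0 → N0(prim v0 [s])
[6] deliver 0→3 → N3(back v0 [s])
[7] deliver 3→0 → ∅
[8] deliver 0→1 → N1(back v0 [s])
[9] deliver 1→0 → ∅
[10] timeout(1) → N1(prim v1 [s])
[11] deliver 1→4 → N4(back v1 [s])
[12] deliver 4→1 → ∅
[13] deliver 1→0 → N0(back v1 [s])
[14] deliver 0→1 → ∅
[15] deliver 1→0 → ∅
[16] deliver 0→1 → ∅
[17] deliver 3→2 → ∅
[18] deliver 2→3 → ∅
[19] crash(3) → N3(✗back v0 [s])
[20] deliver 3→1 → ∅
[21] recover(3) → N3(back v0 [s])
[22] deliver 3→2 → ∅
[23] timeout(2) → N2(back v1 [s])
[24] deliver 3→0 → ∅
[25] crash(1) → N1(✗prim v1 [s])
[26] deliver 1→3 → ∅
[27] deliver 2→0 → ∅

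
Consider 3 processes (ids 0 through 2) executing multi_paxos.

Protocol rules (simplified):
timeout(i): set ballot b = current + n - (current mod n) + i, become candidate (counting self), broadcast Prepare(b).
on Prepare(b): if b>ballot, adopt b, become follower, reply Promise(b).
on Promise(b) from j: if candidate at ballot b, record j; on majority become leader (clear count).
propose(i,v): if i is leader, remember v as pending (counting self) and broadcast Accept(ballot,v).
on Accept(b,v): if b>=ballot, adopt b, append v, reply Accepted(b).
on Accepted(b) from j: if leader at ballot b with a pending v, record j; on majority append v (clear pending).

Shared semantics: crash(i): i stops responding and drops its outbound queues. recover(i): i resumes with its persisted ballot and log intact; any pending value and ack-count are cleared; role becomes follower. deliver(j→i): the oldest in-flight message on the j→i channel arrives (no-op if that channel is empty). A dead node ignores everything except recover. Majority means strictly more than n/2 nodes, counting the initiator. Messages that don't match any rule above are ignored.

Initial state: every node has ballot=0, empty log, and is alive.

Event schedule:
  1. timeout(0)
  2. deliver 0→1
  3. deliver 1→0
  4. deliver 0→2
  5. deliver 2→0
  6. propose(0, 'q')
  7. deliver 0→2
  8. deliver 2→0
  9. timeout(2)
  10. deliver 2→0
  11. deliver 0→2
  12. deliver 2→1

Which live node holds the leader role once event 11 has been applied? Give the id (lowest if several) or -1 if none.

1. timeout(0):  <0:cand b3 ->
2. deliver 0→1:  <1:foll b3 ->
3. deliver 1→0:  <0:lead b3 ->
4. deliver 0→2:  <2:foll b3 ->
5. deliver 2→0:  nop
6. propose(0,'q'):  nop
7. deliver 0→2:  <2:foll b3 q>
8. deliver 2→0:  <0:lead b3 q>
9. timeout(2):  <2:cand b8 q>
10. deliver 2→0:  <0:foll b8 q>
11. deliver 0→2:  <2:lead b8 q>

2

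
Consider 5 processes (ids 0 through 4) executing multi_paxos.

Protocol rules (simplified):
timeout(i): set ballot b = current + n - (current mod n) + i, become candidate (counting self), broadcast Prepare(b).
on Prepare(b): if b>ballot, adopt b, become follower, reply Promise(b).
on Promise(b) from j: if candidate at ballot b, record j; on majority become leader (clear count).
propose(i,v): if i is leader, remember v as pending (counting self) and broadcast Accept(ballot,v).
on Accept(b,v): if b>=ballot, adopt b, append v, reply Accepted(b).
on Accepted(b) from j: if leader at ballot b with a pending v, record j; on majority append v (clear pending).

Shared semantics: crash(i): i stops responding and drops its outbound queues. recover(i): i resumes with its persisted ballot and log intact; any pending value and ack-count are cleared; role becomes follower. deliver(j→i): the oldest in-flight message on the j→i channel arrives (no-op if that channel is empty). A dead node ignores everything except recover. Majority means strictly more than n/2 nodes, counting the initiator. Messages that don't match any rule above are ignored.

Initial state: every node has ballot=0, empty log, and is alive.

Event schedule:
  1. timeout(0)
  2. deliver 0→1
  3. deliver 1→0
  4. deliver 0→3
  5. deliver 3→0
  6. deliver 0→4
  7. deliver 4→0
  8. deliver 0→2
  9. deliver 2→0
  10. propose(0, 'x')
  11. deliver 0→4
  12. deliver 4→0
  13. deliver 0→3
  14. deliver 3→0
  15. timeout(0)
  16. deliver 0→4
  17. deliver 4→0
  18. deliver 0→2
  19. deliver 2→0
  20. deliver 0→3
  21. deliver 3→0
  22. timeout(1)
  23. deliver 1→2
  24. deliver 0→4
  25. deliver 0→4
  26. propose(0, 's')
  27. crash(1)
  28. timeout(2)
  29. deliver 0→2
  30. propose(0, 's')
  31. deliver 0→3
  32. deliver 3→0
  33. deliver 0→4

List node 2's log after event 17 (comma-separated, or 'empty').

empty

1. timeout(0):  <0:cand b5 ->
2. deliver 0→1:  <1:foll b5 ->
3. deliver 1→0:  nop
4. deliver 0→3:  <3:foll b5 ->
5. deliver 3→0:  <0:lead b5 ->
6. deliver 0→4:  <4:foll b5 ->
7. deliver 4→0:  nop
8. deliver 0→2:  <2:foll b5 ->
9. deliver 2→0:  nop
10. propose(0,'x'):  nop
11. deliver 0→4:  <4:foll b5 x>
12. deliver 4→0:  nop
13. deliver 0→3:  <3:foll b5 x>
14. deliver 3→0:  <0:lead b5 x>
15. timeout(0):  <0:cand b10 x>
16. deliver 0→4:  <4:foll b10 x>
17. deliver 4→0:  nop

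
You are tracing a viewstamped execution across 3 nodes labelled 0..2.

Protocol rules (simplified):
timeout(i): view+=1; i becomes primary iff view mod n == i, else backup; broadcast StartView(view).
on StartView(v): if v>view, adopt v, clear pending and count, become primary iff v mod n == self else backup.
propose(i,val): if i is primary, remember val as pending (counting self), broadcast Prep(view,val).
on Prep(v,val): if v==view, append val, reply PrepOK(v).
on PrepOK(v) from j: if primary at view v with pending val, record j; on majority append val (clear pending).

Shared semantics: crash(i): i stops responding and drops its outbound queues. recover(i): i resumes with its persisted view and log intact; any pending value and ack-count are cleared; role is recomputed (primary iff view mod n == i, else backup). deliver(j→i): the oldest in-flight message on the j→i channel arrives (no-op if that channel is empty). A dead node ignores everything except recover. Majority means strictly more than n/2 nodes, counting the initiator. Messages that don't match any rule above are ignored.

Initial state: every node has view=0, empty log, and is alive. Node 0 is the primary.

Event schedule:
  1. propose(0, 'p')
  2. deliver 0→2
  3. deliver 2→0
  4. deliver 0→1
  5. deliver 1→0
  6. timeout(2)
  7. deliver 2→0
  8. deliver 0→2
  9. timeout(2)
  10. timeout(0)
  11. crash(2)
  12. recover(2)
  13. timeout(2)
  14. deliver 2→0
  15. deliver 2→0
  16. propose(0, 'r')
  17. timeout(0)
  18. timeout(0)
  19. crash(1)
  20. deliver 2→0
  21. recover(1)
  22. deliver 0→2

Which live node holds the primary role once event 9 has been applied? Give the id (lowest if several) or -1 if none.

[1] propose(0,'p') → ∅
[2] deliver 0→2 → N2(back v0 [p])
[3] deliver 2→0 → N0(prim v0 [p])
[4] deliver 0→1 → N1(back v0 [p])
[5] deliver 1→0 → ∅
[6] timeout(2) → N2(back v1 [p])
[7] deliver 2→0 → N0(back v1 [p])
[8] deliver 0→2 → ∅
[9] timeout(2) → N2(prim v2 [p])

2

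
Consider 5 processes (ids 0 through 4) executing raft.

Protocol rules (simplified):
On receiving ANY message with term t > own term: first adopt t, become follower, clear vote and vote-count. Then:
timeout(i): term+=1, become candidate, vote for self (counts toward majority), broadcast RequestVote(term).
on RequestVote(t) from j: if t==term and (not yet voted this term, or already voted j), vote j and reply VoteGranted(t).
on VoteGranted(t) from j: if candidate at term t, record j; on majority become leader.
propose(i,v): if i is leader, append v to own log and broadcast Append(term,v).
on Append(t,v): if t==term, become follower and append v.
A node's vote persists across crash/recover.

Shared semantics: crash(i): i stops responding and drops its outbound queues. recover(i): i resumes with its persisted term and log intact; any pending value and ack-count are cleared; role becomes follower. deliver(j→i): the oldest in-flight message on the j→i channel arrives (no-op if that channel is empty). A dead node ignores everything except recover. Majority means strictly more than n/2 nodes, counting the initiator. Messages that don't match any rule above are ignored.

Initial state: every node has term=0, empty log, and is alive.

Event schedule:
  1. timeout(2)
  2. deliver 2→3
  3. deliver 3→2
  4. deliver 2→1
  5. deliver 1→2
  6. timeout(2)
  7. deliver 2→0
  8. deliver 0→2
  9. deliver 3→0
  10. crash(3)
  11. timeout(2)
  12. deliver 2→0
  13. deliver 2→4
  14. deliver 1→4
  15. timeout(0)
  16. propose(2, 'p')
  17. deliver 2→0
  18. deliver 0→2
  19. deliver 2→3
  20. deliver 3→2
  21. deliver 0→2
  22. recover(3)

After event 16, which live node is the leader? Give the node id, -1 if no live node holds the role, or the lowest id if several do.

-1

after 1 — timeout(2): n2:cand/t1/[-]
after 2 — deliver 2→3: n3:foll/t1/[-]
after 3 — deliver 3→2: ·
after 4 — deliver 2→1: n1:foll/t1/[-]
after 5 — deliver 1→2: n2:lead/t1/[-]
after 6 — timeout(2): n2:cand/t2/[-]
after 7 — deliver 2→0: n0:foll/t1/[-]
after 8 — deliver 0→2: ·
after 9 — deliver 3→0: ·
after 10 — crash(3): n3:✗foll/t1/[-]
after 11 — timeout(2): n2:cand/t3/[-]
after 12 — deliver 2→0: n0:foll/t2/[-]
after 13 — deliver 2→4: n4:foll/t1/[-]
after 14 — deliver 1→4: ·
after 15 — timeout(0): n0:cand/t3/[-]
after 16 — propose(2,'p'): ·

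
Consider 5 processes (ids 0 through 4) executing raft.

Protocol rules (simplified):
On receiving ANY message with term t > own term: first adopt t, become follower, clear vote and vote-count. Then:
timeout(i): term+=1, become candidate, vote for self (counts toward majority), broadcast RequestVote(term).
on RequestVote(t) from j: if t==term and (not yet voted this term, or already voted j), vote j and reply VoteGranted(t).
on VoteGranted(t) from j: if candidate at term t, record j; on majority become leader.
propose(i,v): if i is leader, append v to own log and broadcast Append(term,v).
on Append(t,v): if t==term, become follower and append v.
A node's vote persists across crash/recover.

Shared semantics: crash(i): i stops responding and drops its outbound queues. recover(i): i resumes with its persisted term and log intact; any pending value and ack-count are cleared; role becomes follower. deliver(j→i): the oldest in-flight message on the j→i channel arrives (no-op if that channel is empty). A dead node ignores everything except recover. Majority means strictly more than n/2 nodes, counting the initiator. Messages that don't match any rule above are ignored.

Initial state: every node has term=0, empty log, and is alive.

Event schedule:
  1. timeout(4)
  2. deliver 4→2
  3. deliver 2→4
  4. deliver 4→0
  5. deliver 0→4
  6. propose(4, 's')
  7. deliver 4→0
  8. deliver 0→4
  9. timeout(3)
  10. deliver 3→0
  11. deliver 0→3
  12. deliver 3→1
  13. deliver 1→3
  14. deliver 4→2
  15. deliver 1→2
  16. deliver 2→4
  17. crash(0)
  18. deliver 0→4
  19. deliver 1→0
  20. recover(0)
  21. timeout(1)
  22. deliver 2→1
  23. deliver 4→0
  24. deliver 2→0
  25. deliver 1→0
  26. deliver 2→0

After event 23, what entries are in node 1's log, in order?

empty

e1 timeout(4): 4[cand,t=1,-]
e2 deliver 4→2: 2[foll,t=1,-]
e3 deliver 2→4: ·
e4 deliver 4→0: 0[foll,t=1,-]
e5 deliver 0→4: 4[lead,t=1,-]
e6 propose(4,'s'): 4[lead,t=1,s]
e7 deliver 4→0: 0[foll,t=1,s]
e8 deliver 0→4: ·
e9 timeout(3): 3[cand,t=1,-]
e10 deliver 3→0: ·
e11 deliver 0→3: ·
e12 deliver 3→1: 1[foll,t=1,-]
e13 deliver 1→3: ·
e14 deliver 4→2: 2[foll,t=1,s]
e15 deliver 1→2: ·
e16 deliver 2→4: ·
e17 crash(0): 0[✗foll,t=1,s]
e18 deliver 0→4: ·
e19 deliver 1→0: ·
e20 recover(0): 0[foll,t=1,s]
e21 timeout(1): 1[cand,t=2,-]
e22 deliver 2→1: ·
e23 deliver 4→0: ·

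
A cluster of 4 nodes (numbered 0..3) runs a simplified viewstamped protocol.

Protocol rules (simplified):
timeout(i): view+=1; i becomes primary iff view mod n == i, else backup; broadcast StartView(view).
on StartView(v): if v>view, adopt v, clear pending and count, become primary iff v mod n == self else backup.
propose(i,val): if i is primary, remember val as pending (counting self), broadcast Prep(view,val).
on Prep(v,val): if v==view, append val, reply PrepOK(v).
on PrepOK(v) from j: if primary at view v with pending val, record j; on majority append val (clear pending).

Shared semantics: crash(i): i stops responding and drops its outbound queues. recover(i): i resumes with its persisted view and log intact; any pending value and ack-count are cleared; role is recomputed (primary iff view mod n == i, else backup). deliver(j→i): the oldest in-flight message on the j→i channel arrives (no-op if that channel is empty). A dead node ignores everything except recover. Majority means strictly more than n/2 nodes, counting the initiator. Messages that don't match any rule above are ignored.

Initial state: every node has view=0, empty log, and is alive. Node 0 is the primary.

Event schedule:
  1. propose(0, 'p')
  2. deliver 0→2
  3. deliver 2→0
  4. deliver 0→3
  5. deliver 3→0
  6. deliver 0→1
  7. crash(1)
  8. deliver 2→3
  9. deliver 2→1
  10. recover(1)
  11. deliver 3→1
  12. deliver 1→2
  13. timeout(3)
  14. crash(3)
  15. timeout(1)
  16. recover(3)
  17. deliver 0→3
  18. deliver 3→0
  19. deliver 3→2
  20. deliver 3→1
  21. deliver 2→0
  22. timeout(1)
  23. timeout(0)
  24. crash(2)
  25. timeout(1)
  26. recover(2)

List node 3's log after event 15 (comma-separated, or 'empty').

1. propose(0,'p'):  nop
2. deliver 0→2:  <2:back v0 p>
3. deliver 2→0:  nop
4. deliver 0→3:  <3:back v0 p>
5. deliver 3→0:  <0:prim v0 p>
6. deliver 0→1:  <1:back v0 p>
7. crash(1):  <1:✗back v0 p>
8. deliver 2→3:  nop
9. deliver 2→1:  nop
10. recover(1):  <1:back v0 p>
11. deliver 3→1:  nop
12. deliver 1→2:  nop
13. timeout(3):  <3:back v1 p>
14. crash(3):  <3:✗back v1 p>
15. timeout(1):  <1:prim v1 p>

p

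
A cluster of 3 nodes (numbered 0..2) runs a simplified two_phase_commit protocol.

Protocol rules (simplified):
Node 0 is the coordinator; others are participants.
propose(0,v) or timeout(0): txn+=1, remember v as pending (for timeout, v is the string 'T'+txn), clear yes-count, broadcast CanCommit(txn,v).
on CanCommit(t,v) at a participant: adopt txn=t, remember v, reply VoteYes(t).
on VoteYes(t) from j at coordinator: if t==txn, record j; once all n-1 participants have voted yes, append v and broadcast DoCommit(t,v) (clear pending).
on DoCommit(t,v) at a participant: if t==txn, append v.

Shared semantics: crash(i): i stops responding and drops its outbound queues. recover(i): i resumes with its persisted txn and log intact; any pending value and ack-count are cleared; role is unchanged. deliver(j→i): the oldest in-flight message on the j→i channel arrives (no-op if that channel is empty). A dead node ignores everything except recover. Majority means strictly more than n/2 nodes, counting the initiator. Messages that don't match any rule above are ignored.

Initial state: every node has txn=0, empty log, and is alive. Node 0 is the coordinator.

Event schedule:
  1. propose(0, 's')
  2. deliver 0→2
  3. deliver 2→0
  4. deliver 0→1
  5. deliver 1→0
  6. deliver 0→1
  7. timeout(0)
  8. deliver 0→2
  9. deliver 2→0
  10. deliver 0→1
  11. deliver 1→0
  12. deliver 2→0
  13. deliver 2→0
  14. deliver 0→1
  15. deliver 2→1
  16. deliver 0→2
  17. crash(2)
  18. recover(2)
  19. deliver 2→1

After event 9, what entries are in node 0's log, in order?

s

[1] propose(0,'s') → N0(coor t1 [-])
[2] deliver 0→2 → N2(part t1 [-])
[3] deliver 2→0 → ∅
[4] deliver 0→1 → N1(part t1 [-])
[5] deliver 1→0 → N0(coor t1 [s])
[6] deliver 0→1 → N1(part t1 [s])
[7] timeout(0) → N0(coor t2 [s])
[8] deliver 0→2 → N2(part t1 [s])
[9] deliver 2→0 → ∅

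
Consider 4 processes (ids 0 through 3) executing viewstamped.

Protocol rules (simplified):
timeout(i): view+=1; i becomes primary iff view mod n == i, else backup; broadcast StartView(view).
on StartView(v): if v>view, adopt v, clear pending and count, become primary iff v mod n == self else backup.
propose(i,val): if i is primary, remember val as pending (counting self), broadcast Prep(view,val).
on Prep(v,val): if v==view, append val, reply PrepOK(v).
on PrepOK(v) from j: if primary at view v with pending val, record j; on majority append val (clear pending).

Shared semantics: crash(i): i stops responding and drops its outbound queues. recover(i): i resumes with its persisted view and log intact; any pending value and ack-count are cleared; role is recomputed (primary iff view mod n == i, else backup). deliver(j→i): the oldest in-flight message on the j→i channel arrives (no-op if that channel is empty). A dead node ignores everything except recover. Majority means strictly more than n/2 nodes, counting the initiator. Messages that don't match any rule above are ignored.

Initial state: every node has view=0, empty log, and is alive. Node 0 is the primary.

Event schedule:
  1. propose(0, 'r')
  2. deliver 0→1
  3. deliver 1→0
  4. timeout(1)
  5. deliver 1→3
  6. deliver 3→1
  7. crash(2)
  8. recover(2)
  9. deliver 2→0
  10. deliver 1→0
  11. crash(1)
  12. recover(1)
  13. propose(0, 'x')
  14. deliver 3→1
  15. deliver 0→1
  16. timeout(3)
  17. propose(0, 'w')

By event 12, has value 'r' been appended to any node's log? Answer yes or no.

yes

e1 propose(0,'r'): ·
e2 deliver 0→1: 1[back,v=0,r]
e3 deliver 1→0: ·
e4 timeout(1): 1[prim,v=1,r]
e5 deliver 1→3: 3[back,v=1,-]
e6 deliver 3→1: ·
e7 crash(2): 2[✗back,v=0,-]
e8 recover(2): 2[back,v=0,-]
e9 deliver 2→0: ·
e10 deliver 1→0: 0[back,v=1,-]
e11 crash(1): 1[✗prim,v=1,r]
e12 recover(1): 1[prim,v=1,r]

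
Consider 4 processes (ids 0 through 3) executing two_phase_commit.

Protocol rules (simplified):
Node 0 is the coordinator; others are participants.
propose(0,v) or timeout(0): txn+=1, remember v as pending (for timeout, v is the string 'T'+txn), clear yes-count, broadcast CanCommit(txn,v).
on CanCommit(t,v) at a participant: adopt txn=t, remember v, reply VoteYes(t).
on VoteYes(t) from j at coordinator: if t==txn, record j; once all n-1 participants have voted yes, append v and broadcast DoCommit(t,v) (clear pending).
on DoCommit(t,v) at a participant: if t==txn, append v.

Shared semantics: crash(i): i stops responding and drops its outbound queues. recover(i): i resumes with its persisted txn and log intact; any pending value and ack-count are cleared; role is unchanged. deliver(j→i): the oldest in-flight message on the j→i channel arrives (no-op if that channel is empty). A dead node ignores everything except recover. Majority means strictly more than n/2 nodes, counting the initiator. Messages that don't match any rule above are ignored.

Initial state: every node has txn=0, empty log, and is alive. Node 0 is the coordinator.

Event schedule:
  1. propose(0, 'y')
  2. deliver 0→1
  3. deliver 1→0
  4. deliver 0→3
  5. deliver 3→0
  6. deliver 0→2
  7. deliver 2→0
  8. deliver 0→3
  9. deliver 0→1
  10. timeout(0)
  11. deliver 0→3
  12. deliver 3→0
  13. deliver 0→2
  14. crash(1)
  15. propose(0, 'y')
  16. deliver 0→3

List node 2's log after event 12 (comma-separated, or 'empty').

empty

[1] propose(0,'y') → N0(coor t1 [-])
[2] deliver 0→1 → N1(part t1 [-])
[3] deliver 1→0 → ∅
[4] deliver 0→3 → N3(part t1 [-])
[5] deliver 3→0 → ∅
[6] deliver 0→2 → N2(part t1 [-])
[7] deliver 2→0 → N0(coor t1 [y])
[8] deliver 0→3 → N3(part t1 [y])
[9] deliver 0→1 → N1(part t1 [y])
[10] timeout(0) → N0(coor t2 [y])
[11] deliver 0→3 → N3(part t2 [y])
[12] deliver 3→0 → ∅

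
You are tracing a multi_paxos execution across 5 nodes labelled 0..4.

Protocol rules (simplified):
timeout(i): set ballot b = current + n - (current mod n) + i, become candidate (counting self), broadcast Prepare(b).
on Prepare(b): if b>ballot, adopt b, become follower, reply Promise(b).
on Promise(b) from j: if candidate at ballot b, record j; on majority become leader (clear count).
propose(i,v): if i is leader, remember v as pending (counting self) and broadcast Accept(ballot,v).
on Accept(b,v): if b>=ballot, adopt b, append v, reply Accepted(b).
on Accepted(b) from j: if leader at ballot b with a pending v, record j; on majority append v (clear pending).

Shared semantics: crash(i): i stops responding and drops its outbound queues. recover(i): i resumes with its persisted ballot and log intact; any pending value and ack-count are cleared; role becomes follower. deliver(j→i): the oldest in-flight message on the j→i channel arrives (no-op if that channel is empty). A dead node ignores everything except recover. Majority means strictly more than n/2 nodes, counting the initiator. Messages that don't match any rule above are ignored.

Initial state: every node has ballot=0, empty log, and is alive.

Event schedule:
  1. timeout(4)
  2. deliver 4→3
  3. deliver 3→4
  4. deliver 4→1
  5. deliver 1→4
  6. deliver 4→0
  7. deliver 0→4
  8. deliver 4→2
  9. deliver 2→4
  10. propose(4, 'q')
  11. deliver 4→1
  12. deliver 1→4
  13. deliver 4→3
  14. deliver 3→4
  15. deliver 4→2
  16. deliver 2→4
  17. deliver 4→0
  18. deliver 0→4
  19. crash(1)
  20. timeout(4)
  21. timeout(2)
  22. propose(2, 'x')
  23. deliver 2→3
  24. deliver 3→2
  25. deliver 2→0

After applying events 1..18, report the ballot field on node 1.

step 1 timeout(4): 4={cand,b=9,log=-}
step 2 deliver 4→3: 3={foll,b=9,log=-}
step 3 deliver 3→4: —
step 4 deliver 4→1: 1={foll,b=9,log=-}
step 5 deliver 1→4: 4={lead,b=9,log=-}
step 6 deliver 4→0: 0={foll,b=9,log=-}
step 7 deliver 0→4: —
step 8 deliver 4→2: 2={foll,b=9,log=-}
step 9 deliver 2→4: —
step 10 propose(4,'q'): —
step 11 deliver 4→1: 1={foll,b=9,log=q}
step 12 deliver 1→4: —
step 13 deliver 4→3: 3={foll,b=9,log=q}
step 14 deliver 3→4: 4={lead,b=9,log=q}
step 15 deliver 4→2: 2={foll,b=9,log=q}
step 16 deliver 2→4: —
step 17 deliver 4→0: 0={foll,b=9,log=q}
step 18 deliver 0→4: —

9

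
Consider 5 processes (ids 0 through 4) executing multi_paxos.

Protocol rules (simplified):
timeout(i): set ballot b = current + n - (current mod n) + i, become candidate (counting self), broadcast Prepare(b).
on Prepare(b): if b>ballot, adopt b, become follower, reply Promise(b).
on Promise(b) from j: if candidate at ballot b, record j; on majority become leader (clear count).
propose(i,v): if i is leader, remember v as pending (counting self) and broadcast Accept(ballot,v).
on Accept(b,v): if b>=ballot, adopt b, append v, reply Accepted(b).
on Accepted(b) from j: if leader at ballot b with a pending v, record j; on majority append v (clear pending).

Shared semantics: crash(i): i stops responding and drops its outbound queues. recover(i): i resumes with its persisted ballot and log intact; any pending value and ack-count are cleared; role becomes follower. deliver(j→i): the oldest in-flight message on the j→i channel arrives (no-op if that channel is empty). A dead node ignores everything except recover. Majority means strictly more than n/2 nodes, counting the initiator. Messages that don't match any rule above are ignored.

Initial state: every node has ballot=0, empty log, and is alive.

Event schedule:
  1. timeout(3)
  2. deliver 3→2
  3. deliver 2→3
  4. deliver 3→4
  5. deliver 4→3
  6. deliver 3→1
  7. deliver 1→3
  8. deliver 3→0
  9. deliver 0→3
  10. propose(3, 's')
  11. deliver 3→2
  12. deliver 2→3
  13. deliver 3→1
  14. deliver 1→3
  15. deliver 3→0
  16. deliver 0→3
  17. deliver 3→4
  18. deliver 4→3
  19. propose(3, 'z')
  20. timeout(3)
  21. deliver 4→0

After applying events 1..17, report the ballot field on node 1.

[1] timeout(3) → N3(cand b8 [-])
[2] deliver 3→2 → N2(foll b8 [-])
[3] deliver 2→3 → ∅
[4] deliver 3→4 → N4(foll b8 [-])
[5] deliver 4→3 → N3(lead b8 [-])
[6] deliver 3→1 → N1(foll b8 [-])
[7] deliver 1→3 → ∅
[8] deliver 3→0 → N0(foll b8 [-])
[9] deliver 0→3 → ∅
[10] propose(3,'s') → ∅
[11] deliver 3→2 → N2(foll b8 [s])
[12] deliver 2→3 → ∅
[13] deliver 3→1 → N1(foll b8 [s])
[14] deliver 1→3 → N3(lead b8 [s])
[15] deliver 3→0 → N0(foll b8 [s])
[16] deliver 0→3 → ∅
[17] deliver 3→4 → N4(foll b8 [s])

8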